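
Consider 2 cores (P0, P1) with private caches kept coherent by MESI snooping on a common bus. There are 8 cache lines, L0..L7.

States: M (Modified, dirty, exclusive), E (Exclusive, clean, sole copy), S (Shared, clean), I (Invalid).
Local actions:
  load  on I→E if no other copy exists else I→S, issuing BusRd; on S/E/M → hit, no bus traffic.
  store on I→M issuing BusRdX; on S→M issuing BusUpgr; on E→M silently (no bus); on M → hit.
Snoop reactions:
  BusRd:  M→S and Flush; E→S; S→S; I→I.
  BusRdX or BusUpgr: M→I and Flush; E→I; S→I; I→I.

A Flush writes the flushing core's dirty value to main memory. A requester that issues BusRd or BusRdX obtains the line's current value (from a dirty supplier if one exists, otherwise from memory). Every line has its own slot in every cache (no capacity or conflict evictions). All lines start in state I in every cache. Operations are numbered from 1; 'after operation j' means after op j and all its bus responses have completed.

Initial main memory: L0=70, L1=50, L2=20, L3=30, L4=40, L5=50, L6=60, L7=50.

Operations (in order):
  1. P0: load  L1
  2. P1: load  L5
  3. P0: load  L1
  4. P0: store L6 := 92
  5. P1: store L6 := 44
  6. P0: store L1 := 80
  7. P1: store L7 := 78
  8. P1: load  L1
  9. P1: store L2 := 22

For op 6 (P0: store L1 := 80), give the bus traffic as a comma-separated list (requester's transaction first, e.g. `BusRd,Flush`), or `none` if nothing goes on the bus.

bus = none

  op1 P0: load  L1 → E/I on L1; bus BusRd; mem=50
  op2 P1: load  L5 → I/E on L5; bus BusRd; mem=50
  op3 P0: load  L1 → E/I on L1; bus (none); mem=50
  op4 P0: store L6 := 92 → M/I on L6; bus BusRdX; mem=60
  op5 P1: store L6 := 44 → I/M on L6; bus BusRdX Flush; mem=92
  op6 P0: store L1 := 80 → M/I on L1; bus (none); mem=50
  op7 P1: store L7 := 78 → I/M on L7; bus BusRdX; mem=50
  op8 P1: load  L1 → S/S on L1; bus BusRd Flush; mem=80
  op9 P1: store L2 := 22 → I/M on L2; bus BusRdX; mem=20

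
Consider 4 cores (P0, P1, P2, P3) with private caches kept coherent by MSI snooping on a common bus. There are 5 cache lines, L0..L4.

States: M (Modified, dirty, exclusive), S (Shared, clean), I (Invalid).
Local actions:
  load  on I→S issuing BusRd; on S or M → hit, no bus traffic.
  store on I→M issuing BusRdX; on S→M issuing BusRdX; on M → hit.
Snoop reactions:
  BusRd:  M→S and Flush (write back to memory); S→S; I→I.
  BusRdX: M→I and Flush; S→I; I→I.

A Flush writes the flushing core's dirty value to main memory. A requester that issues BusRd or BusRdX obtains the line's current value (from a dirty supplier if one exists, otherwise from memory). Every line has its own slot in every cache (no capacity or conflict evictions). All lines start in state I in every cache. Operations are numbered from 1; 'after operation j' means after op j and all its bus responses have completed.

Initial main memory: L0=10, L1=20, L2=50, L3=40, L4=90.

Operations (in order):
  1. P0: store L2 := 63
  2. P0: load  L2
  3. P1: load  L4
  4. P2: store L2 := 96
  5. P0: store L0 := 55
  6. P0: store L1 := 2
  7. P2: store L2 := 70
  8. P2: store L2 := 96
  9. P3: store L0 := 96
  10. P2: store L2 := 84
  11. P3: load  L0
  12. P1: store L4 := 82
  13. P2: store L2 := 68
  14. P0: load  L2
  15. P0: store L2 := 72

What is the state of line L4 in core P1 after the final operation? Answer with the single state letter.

1. P0: store L2 := 63  bus=[BusRdX]  L2: P0=M P1=I P2=I P3=I  mem[L2]=50
2. P0: load  L2  bus=[-]  L2: P0=M P1=I P2=I P3=I  mem[L2]=50
3. P1: load  L4  bus=[BusRd]  L4: P0=I P1=S P2=I P3=I  mem[L4]=90
4. P2: store L2 := 96  bus=[BusRdX,Flush]  L2: P0=I P1=I P2=M P3=I  mem[L2]=63
5. P0: store L0 := 55  bus=[BusRdX]  L0: P0=M P1=I P2=I P3=I  mem[L0]=10
6. P0: store L1 := 2  bus=[BusRdX]  L1: P0=M P1=I P2=I P3=I  mem[L1]=20
7. P2: store L2 := 70  bus=[-]  L2: P0=I P1=I P2=M P3=I  mem[L2]=63
8. P2: store L2 := 96  bus=[-]  L2: P0=I P1=I P2=M P3=I  mem[L2]=63
9. P3: store L0 := 96  bus=[BusRdX,Flush]  L0: P0=I P1=I P2=I P3=M  mem[L0]=55
10. P2: store L2 := 84  bus=[-]  L2: P0=I P1=I P2=M P3=I  mem[L2]=63
11. P3: load  L0  bus=[-]  L0: P0=I P1=I P2=I P3=M  mem[L0]=55
12. P1: store L4 := 82  bus=[BusRdX]  L4: P0=I P1=M P2=I P3=I  mem[L4]=90
13. P2: store L2 := 68  bus=[-]  L2: P0=I P1=I P2=M P3=I  mem[L2]=63
14. P0: load  L2  bus=[BusRd,Flush]  L2: P0=S P1=I P2=S P3=I  mem[L2]=68
15. P0: store L2 := 72  bus=[BusRdX]  L2: P0=M P1=I P2=I P3=I  mem[L2]=68

state = M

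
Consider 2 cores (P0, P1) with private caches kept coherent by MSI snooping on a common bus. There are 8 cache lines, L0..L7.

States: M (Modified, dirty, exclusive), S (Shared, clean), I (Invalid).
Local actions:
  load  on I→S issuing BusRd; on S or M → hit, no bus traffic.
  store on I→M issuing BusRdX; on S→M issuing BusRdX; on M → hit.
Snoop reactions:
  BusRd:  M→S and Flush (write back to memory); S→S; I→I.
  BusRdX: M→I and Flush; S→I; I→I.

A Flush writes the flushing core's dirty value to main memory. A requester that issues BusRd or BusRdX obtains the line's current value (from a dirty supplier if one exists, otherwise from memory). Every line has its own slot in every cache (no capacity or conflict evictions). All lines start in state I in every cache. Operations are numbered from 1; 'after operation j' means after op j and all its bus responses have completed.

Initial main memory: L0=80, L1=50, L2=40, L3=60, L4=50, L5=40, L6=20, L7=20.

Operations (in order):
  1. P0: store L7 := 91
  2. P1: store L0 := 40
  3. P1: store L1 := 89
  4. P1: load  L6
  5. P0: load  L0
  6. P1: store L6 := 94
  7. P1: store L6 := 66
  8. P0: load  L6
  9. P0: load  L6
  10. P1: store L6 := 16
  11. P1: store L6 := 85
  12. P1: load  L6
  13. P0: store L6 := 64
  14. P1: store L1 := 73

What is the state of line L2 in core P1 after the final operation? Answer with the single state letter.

[1] P0: store L7 := 91 | P0:M(91), P1:I | bus: BusRdX
[2] P1: store L0 := 40 | P0:I, P1:M(40) | bus: BusRdX
[3] P1: store L1 := 89 | P0:I, P1:M(89) | bus: BusRdX
[4] P1: load  L6 | P0:I, P1:S(20) | bus: BusRd
[5] P0: load  L0 | P0:S(40), P1:S(40) | bus: BusRd,Flush
[6] P1: store L6 := 94 | P0:I, P1:M(94) | bus: BusRdX
[7] P1: store L6 := 66 | P0:I, P1:M(66) | bus: none
[8] P0: load  L6 | P0:S(66), P1:S(66) | bus: BusRd,Flush
[9] P0: load  L6 | P0:S(66), P1:S(66) | bus: none
[10] P1: store L6 := 16 | P0:I, P1:M(16) | bus: BusRdX
[11] P1: store L6 := 85 | P0:I, P1:M(85) | bus: none
[12] P1: load  L6 | P0:I, P1:M(85) | bus: none
[13] P0: store L6 := 64 | P0:M(64), P1:I | bus: BusRdX,Flush
[14] P1: store L1 := 73 | P0:I, P1:M(73) | bus: none

state = I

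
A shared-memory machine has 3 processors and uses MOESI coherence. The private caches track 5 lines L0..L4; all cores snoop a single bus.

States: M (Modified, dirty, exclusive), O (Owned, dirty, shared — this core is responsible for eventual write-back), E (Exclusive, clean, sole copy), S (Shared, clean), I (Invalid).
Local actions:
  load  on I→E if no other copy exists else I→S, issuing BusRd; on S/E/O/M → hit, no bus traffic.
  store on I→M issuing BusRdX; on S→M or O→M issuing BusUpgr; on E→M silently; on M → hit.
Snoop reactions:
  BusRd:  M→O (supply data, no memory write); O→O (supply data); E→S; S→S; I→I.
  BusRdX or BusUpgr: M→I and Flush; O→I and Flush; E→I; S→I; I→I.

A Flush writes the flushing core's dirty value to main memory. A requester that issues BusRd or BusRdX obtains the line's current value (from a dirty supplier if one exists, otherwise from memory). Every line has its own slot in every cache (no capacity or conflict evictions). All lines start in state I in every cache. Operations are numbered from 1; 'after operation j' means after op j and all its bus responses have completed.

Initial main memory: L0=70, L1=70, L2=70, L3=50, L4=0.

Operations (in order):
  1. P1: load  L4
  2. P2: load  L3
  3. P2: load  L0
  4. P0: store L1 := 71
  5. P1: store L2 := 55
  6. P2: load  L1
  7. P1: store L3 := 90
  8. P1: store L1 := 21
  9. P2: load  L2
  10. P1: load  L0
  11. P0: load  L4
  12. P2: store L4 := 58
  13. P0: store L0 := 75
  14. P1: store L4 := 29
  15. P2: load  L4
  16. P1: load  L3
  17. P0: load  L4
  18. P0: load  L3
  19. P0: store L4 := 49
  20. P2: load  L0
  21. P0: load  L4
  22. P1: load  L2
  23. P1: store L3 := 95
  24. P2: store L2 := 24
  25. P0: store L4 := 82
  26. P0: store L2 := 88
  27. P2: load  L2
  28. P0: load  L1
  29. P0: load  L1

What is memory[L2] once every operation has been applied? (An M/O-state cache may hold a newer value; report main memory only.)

memory[L2] = 24

[1] P1: load  L4 | P0:I, P1:E(0), P2:I | bus: BusRd
[2] P2: load  L3 | P0:I, P1:I, P2:E(50) | bus: BusRd
[3] P2: load  L0 | P0:I, P1:I, P2:E(70) | bus: BusRd
[4] P0: store L1 := 71 | P0:M(71), P1:I, P2:I | bus: BusRdX
[5] P1: store L2 := 55 | P0:I, P1:M(55), P2:I | bus: BusRdX
[6] P2: load  L1 | P0:O(71), P1:I, P2:S(71) | bus: BusRd
[7] P1: store L3 := 90 | P0:I, P1:M(90), P2:I | bus: BusRdX
[8] P1: store L1 := 21 | P0:I, P1:M(21), P2:I | bus: BusRdX,Flush
[9] P2: load  L2 | P0:I, P1:O(55), P2:S(55) | bus: BusRd
[10] P1: load  L0 | P0:I, P1:S(70), P2:S(70) | bus: BusRd
[11] P0: load  L4 | P0:S(0), P1:S(0), P2:I | bus: BusRd
[12] P2: store L4 := 58 | P0:I, P1:I, P2:M(58) | bus: BusRdX
[13] P0: store L0 := 75 | P0:M(75), P1:I, P2:I | bus: BusRdX
[14] P1: store L4 := 29 | P0:I, P1:M(29), P2:I | bus: BusRdX,Flush
[15] P2: load  L4 | P0:I, P1:O(29), P2:S(29) | bus: BusRd
[16] P1: load  L3 | P0:I, P1:M(90), P2:I | bus: none
[17] P0: load  L4 | P0:S(29), P1:O(29), P2:S(29) | bus: BusRd
[18] P0: load  L3 | P0:S(90), P1:O(90), P2:I | bus: BusRd
[19] P0: store L4 := 49 | P0:M(49), P1:I, P2:I | bus: BusUpgr,Flush
[20] P2: load  L0 | P0:O(75), P1:I, P2:S(75) | bus: BusRd
[21] P0: load  L4 | P0:M(49), P1:I, P2:I | bus: none
[22] P1: load  L2 | P0:I, P1:O(55), P2:S(55) | bus: none
[23] P1: store L3 := 95 | P0:I, P1:M(95), P2:I | bus: BusUpgr
[24] P2: store L2 := 24 | P0:I, P1:I, P2:M(24) | bus: BusUpgr,Flush
[25] P0: store L4 := 82 | P0:M(82), P1:I, P2:I | bus: none
[26] P0: store L2 := 88 | P0:M(88), P1:I, P2:I | bus: BusRdX,Flush
[27] P2: load  L2 | P0:O(88), P1:I, P2:S(88) | bus: BusRd
[28] P0: load  L1 | P0:S(21), P1:O(21), P2:I | bus: BusRd
[29] P0: load  L1 | P0:S(21), P1:O(21), P2:I | bus: none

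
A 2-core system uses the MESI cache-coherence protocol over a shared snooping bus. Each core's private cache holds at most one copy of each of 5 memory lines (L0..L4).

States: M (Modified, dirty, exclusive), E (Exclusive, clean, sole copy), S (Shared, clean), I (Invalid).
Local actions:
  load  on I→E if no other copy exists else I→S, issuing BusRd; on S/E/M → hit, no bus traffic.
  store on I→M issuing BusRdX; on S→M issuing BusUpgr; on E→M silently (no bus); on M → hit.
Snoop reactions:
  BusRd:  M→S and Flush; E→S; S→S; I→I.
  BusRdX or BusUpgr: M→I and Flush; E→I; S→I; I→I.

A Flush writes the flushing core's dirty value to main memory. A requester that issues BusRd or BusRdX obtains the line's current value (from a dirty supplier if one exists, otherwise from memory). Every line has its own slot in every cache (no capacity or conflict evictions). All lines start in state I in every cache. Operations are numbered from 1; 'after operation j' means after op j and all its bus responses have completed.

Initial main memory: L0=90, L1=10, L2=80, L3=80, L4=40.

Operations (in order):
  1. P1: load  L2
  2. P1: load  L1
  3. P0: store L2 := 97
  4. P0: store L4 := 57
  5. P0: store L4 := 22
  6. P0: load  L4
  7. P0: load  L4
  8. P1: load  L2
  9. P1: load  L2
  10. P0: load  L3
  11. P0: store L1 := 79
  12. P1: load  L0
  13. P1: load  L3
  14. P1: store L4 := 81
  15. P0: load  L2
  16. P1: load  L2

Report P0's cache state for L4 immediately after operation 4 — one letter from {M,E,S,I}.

state = M

1. P1: load  L2  bus=[BusRd]  L2: P0=I P1=E  mem[L2]=80
2. P1: load  L1  bus=[BusRd]  L1: P0=I P1=E  mem[L1]=10
3. P0: store L2 := 97  bus=[BusRdX]  L2: P0=M P1=I  mem[L2]=80
4. P0: store L4 := 57  bus=[BusRdX]  L4: P0=M P1=I  mem[L4]=40
5. P0: store L4 := 22  bus=[-]  L4: P0=M P1=I  mem[L4]=40
6. P0: load  L4  bus=[-]  L4: P0=M P1=I  mem[L4]=40
7. P0: load  L4  bus=[-]  L4: P0=M P1=I  mem[L4]=40
8. P1: load  L2  bus=[BusRd,Flush]  L2: P0=S P1=S  mem[L2]=97
9. P1: load  L2  bus=[-]  L2: P0=S P1=S  mem[L2]=97
10. P0: load  L3  bus=[BusRd]  L3: P0=E P1=I  mem[L3]=80
11. P0: store L1 := 79  bus=[BusRdX]  L1: P0=M P1=I  mem[L1]=10
12. P1: load  L0  bus=[BusRd]  L0: P0=I P1=E  mem[L0]=90
13. P1: load  L3  bus=[BusRd]  L3: P0=S P1=S  mem[L3]=80
14. P1: store L4 := 81  bus=[BusRdX,Flush]  L4: P0=I P1=M  mem[L4]=22
15. P0: load  L2  bus=[-]  L2: P0=S P1=S  mem[L2]=97
16. P1: load  L2  bus=[-]  L2: P0=S P1=S  mem[L2]=97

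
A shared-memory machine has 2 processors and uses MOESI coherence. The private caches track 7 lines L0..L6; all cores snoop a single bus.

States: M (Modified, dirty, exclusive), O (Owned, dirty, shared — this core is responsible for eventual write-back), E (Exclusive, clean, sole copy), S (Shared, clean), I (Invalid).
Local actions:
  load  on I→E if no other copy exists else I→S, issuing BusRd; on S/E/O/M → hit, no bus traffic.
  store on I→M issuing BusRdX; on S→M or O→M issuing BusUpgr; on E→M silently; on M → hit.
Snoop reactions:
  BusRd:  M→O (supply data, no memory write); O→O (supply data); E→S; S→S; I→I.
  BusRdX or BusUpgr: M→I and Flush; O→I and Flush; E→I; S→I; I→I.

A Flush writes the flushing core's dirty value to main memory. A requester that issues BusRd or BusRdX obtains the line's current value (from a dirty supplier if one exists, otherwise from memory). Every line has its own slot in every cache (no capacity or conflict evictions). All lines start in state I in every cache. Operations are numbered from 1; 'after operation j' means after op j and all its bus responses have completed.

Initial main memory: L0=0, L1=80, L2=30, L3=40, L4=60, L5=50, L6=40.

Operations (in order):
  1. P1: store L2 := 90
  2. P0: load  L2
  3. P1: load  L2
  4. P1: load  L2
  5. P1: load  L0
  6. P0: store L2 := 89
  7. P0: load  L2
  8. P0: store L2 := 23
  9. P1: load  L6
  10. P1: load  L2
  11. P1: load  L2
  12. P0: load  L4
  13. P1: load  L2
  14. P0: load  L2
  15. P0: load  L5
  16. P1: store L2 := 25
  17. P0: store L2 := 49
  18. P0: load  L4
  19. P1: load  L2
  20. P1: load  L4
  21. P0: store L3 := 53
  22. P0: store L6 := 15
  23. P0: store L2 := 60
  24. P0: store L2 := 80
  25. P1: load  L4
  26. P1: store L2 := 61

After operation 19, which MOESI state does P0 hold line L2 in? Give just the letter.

state = O

  op1 P1: store L2 := 90 → I/M on L2; bus BusRdX; mem=30
  op2 P0: load  L2 → S/O on L2; bus BusRd; mem=30
  op3 P1: load  L2 → S/O on L2; bus (none); mem=30
  op4 P1: load  L2 → S/O on L2; bus (none); mem=30
  op5 P1: load  L0 → I/E on L0; bus BusRd; mem=0
  op6 P0: store L2 := 89 → M/I on L2; bus BusUpgr Flush; mem=90
  op7 P0: load  L2 → M/I on L2; bus (none); mem=90
  op8 P0: store L2 := 23 → M/I on L2; bus (none); mem=90
  op9 P1: load  L6 → I/E on L6; bus BusRd; mem=40
  op10 P1: load  L2 → O/S on L2; bus BusRd; mem=90
  op11 P1: load  L2 → O/S on L2; bus (none); mem=90
  op12 P0: load  L4 → E/I on L4; bus BusRd; mem=60
  op13 P1: load  L2 → O/S on L2; bus (none); mem=90
  op14 P0: load  L2 → O/S on L2; bus (none); mem=90
  op15 P0: load  L5 → E/I on L5; bus BusRd; mem=50
  op16 P1: store L2 := 25 → I/M on L2; bus BusUpgr Flush; mem=23
  op17 P0: store L2 := 49 → M/I on L2; bus BusRdX Flush; mem=25
  op18 P0: load  L4 → E/I on L4; bus (none); mem=60
  op19 P1: load  L2 → O/S on L2; bus BusRd; mem=25
  op20 P1: load  L4 → S/S on L4; bus BusRd; mem=60
  op21 P0: store L3 := 53 → M/I on L3; bus BusRdX; mem=40
  op22 P0: store L6 := 15 → M/I on L6; bus BusRdX; mem=40
  op23 P0: store L2 := 60 → M/I on L2; bus BusUpgr; mem=25
  op24 P0: store L2 := 80 → M/I on L2; bus (none); mem=25
  op25 P1: load  L4 → S/S on L4; bus (none); mem=60
  op26 P1: store L2 := 61 → I/M on L2; bus BusRdX Flush; mem=80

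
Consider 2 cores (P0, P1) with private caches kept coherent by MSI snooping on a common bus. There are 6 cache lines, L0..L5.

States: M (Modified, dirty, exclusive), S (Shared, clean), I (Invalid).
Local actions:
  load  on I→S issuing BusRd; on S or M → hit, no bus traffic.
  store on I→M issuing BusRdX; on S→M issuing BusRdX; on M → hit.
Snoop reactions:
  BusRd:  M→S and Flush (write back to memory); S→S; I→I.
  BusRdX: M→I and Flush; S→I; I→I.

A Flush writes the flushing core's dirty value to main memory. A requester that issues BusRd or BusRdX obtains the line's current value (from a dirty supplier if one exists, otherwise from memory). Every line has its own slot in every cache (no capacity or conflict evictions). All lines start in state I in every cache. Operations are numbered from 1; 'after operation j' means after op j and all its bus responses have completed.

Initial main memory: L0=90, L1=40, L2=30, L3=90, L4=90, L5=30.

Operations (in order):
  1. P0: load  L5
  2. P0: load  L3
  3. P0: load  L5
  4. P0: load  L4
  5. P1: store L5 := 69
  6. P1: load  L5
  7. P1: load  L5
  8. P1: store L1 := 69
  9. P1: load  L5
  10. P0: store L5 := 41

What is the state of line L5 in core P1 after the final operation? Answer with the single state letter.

state = I

step 1: P0: load  L5  ⟶  SI  (L5)  txn=BusRd  M[L5]=30
step 2: P0: load  L3  ⟶  SI  (L3)  txn=BusRd  M[L3]=90
step 3: P0: load  L5  ⟶  SI  (L5)  txn=∅  M[L5]=30
step 4: P0: load  L4  ⟶  SI  (L4)  txn=BusRd  M[L4]=90
step 5: P1: store L5 := 69  ⟶  IM  (L5)  txn=BusRdX  M[L5]=30
step 6: P1: load  L5  ⟶  IM  (L5)  txn=∅  M[L5]=30
step 7: P1: load  L5  ⟶  IM  (L5)  txn=∅  M[L5]=30
step 8: P1: store L1 := 69  ⟶  IM  (L1)  txn=BusRdX  M[L1]=40
step 9: P1: load  L5  ⟶  IM  (L5)  txn=∅  M[L5]=30
step 10: P0: store L5 := 41  ⟶  MI  (L5)  txn=BusRdX+Flush  M[L5]=69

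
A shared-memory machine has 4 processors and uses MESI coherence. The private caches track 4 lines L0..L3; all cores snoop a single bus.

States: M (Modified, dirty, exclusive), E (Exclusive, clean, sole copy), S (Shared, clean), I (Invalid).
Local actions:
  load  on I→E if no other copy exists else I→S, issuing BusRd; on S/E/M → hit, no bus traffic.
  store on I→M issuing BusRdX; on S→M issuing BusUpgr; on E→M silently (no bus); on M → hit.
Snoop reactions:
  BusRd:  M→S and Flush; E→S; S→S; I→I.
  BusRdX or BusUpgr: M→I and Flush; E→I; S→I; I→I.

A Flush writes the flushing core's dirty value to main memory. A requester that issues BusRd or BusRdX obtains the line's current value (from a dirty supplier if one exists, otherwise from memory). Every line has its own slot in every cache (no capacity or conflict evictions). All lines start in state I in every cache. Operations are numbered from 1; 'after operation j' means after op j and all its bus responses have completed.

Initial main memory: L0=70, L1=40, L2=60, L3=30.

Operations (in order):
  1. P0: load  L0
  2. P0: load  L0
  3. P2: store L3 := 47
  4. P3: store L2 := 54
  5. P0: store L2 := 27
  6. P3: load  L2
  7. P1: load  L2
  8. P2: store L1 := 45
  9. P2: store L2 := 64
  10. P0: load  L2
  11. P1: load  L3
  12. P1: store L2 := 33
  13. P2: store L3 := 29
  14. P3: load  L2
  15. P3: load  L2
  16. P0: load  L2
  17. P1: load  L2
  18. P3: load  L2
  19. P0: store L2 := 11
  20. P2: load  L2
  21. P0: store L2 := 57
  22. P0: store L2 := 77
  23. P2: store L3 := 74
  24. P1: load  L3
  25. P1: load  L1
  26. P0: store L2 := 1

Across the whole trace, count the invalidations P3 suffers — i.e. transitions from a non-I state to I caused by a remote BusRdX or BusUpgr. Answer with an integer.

invalidations = 3

  op1 P0: load  L0 → E/I/I/I on L0; bus BusRd; mem=70
  op2 P0: load  L0 → E/I/I/I on L0; bus (none); mem=70
  op3 P2: store L3 := 47 → I/I/M/I on L3; bus BusRdX; mem=30
  op4 P3: store L2 := 54 → I/I/I/M on L2; bus BusRdX; mem=60
  op5 P0: store L2 := 27 → M/I/I/I on L2; bus BusRdX Flush; mem=54
  op6 P3: load  L2 → S/I/I/S on L2; bus BusRd Flush; mem=27
  op7 P1: load  L2 → S/S/I/S on L2; bus BusRd; mem=27
  op8 P2: store L1 := 45 → I/I/M/I on L1; bus BusRdX; mem=40
  op9 P2: store L2 := 64 → I/I/M/I on L2; bus BusRdX; mem=27
  op10 P0: load  L2 → S/I/S/I on L2; bus BusRd Flush; mem=64
  op11 P1: load  L3 → I/S/S/I on L3; bus BusRd Flush; mem=47
  op12 P1: store L2 := 33 → I/M/I/I on L2; bus BusRdX; mem=64
  op13 P2: store L3 := 29 → I/I/M/I on L3; bus BusUpgr; mem=47
  op14 P3: load  L2 → I/S/I/S on L2; bus BusRd Flush; mem=33
  op15 P3: load  L2 → I/S/I/S on L2; bus (none); mem=33
  op16 P0: load  L2 → S/S/I/S on L2; bus BusRd; mem=33
  op17 P1: load  L2 → S/S/I/S on L2; bus (none); mem=33
  op18 P3: load  L2 → S/S/I/S on L2; bus (none); mem=33
  op19 P0: store L2 := 11 → M/I/I/I on L2; bus BusUpgr; mem=33
  op20 P2: load  L2 → S/I/S/I on L2; bus BusRd Flush; mem=11
  op21 P0: store L2 := 57 → M/I/I/I on L2; bus BusUpgr; mem=11
  op22 P0: store L2 := 77 → M/I/I/I on L2; bus (none); mem=11
  op23 P2: store L3 := 74 → I/I/M/I on L3; bus (none); mem=47
  op24 P1: load  L3 → I/S/S/I on L3; bus BusRd Flush; mem=74
  op25 P1: load  L1 → I/S/S/I on L1; bus BusRd Flush; mem=45
  op26 P0: store L2 := 1 → M/I/I/I on L2; bus (none); mem=11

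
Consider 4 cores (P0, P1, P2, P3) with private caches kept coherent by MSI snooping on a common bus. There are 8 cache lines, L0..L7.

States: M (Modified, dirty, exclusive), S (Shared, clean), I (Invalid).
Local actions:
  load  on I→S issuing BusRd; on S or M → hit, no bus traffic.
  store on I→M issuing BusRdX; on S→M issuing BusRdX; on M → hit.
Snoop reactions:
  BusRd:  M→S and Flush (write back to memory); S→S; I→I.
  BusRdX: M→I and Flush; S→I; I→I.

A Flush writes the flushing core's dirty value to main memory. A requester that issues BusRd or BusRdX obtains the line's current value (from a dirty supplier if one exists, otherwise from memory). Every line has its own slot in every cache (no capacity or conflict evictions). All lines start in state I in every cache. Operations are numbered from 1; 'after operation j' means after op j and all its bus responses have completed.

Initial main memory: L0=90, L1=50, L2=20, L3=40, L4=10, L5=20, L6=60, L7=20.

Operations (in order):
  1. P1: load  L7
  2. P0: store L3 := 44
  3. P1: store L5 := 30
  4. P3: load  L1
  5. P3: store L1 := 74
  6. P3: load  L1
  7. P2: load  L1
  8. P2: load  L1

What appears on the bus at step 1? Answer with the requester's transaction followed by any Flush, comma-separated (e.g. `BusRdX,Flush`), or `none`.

bus = BusRd

  op1 P1: load  L7 → I/S/I/I on L7; bus BusRd; mem=20
  op2 P0: store L3 := 44 → M/I/I/I on L3; bus BusRdX; mem=40
  op3 P1: store L5 := 30 → I/M/I/I on L5; bus BusRdX; mem=20
  op4 P3: load  L1 → I/I/I/S on L1; bus BusRd; mem=50
  op5 P3: store L1 := 74 → I/I/I/M on L1; bus BusRdX; mem=50
  op6 P3: load  L1 → I/I/I/M on L1; bus (none); mem=50
  op7 P2: load  L1 → I/I/S/S on L1; bus BusRd Flush; mem=74
  op8 P2: load  L1 → I/I/S/S on L1; bus (none); mem=74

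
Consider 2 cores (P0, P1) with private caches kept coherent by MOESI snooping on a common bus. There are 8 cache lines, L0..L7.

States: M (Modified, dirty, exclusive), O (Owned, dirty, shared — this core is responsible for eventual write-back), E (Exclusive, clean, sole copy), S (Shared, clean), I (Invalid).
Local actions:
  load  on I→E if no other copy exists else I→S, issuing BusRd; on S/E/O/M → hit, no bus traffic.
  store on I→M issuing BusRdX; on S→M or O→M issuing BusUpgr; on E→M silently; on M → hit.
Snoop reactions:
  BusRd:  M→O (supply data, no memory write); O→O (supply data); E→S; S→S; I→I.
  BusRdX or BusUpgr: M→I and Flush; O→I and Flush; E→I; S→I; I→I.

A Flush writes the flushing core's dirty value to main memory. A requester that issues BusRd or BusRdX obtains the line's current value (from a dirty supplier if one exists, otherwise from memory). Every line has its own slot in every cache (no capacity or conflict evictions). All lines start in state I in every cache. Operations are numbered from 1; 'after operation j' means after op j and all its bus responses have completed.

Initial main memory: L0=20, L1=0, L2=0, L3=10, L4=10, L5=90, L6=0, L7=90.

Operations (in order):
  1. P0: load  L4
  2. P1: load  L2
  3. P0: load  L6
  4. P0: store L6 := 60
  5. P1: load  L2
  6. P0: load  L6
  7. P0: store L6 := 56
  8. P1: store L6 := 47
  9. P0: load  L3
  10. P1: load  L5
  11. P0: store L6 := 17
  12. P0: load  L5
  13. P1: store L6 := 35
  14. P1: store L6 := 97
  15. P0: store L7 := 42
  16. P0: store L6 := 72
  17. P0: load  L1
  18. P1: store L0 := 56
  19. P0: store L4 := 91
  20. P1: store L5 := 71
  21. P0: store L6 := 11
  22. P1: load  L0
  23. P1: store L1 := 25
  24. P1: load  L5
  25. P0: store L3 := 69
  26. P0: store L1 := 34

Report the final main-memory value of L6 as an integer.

1. P0: load  L4  bus=[BusRd]  L4: P0=E P1=I  mem[L4]=10
2. P1: load  L2  bus=[BusRd]  L2: P0=I P1=E  mem[L2]=0
3. P0: load  L6  bus=[BusRd]  L6: P0=E P1=I  mem[L6]=0
4. P0: store L6 := 60  bus=[-]  L6: P0=M P1=I  mem[L6]=0
5. P1: load  L2  bus=[-]  L2: P0=I P1=E  mem[L2]=0
6. P0: load  L6  bus=[-]  L6: P0=M P1=I  mem[L6]=0
7. P0: store L6 := 56  bus=[-]  L6: P0=M P1=I  mem[L6]=0
8. P1: store L6 := 47  bus=[BusRdX,Flush]  L6: P0=I P1=M  mem[L6]=56
9. P0: load  L3  bus=[BusRd]  L3: P0=E P1=I  mem[L3]=10
10. P1: load  L5  bus=[BusRd]  L5: P0=I P1=E  mem[L5]=90
11. P0: store L6 := 17  bus=[BusRdX,Flush]  L6: P0=M P1=I  mem[L6]=47
12. P0: load  L5  bus=[BusRd]  L5: P0=S P1=S  mem[L5]=90
13. P1: store L6 := 35  bus=[BusRdX,Flush]  L6: P0=I P1=M  mem[L6]=17
14. P1: store L6 := 97  bus=[-]  L6: P0=I P1=M  mem[L6]=17
15. P0: store L7 := 42  bus=[BusRdX]  L7: P0=M P1=I  mem[L7]=90
16. P0: store L6 := 72  bus=[BusRdX,Flush]  L6: P0=M P1=I  mem[L6]=97
17. P0: load  L1  bus=[BusRd]  L1: P0=E P1=I  mem[L1]=0
18. P1: store L0 := 56  bus=[BusRdX]  L0: P0=I P1=M  mem[L0]=20
19. P0: store L4 := 91  bus=[-]  L4: P0=M P1=I  mem[L4]=10
20. P1: store L5 := 71  bus=[BusUpgr]  L5: P0=I P1=M  mem[L5]=90
21. P0: store L6 := 11  bus=[-]  L6: P0=M P1=I  mem[L6]=97
22. P1: load  L0  bus=[-]  L0: P0=I P1=M  mem[L0]=20
23. P1: store L1 := 25  bus=[BusRdX]  L1: P0=I P1=M  mem[L1]=0
24. P1: load  L5  bus=[-]  L5: P0=I P1=M  mem[L5]=90
25. P0: store L3 := 69  bus=[-]  L3: P0=M P1=I  mem[L3]=10
26. P0: store L1 := 34  bus=[BusRdX,Flush]  L1: P0=M P1=I  mem[L1]=25

memory[L6] = 97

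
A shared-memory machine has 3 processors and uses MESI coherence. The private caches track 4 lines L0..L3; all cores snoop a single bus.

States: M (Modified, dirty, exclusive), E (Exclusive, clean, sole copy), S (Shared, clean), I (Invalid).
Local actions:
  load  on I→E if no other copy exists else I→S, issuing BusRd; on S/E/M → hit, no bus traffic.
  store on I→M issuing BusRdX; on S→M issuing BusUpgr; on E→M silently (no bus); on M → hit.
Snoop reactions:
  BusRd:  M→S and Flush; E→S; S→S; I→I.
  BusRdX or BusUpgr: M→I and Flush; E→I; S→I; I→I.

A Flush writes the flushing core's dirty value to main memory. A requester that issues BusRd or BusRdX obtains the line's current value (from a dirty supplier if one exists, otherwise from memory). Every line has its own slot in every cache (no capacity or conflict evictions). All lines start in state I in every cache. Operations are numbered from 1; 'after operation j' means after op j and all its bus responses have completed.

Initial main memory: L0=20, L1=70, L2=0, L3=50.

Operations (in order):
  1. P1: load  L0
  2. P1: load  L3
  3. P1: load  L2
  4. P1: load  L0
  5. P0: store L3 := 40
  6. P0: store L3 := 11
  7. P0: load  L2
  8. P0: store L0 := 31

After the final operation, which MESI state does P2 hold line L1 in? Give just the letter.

state = I

step 1: P1: load  L0  ⟶  IEI  (L0)  txn=BusRd  M[L0]=20
step 2: P1: load  L3  ⟶  IEI  (L3)  txn=BusRd  M[L3]=50
step 3: P1: load  L2  ⟶  IEI  (L2)  txn=BusRd  M[L2]=0
step 4: P1: load  L0  ⟶  IEI  (L0)  txn=∅  M[L0]=20
step 5: P0: store L3 := 40  ⟶  MII  (L3)  txn=BusRdX  M[L3]=50
step 6: P0: store L3 := 11  ⟶  MII  (L3)  txn=∅  M[L3]=50
step 7: P0: load  L2  ⟶  SSI  (L2)  txn=BusRd  M[L2]=0
step 8: P0: store L0 := 31  ⟶  MII  (L0)  txn=BusRdX  M[L0]=20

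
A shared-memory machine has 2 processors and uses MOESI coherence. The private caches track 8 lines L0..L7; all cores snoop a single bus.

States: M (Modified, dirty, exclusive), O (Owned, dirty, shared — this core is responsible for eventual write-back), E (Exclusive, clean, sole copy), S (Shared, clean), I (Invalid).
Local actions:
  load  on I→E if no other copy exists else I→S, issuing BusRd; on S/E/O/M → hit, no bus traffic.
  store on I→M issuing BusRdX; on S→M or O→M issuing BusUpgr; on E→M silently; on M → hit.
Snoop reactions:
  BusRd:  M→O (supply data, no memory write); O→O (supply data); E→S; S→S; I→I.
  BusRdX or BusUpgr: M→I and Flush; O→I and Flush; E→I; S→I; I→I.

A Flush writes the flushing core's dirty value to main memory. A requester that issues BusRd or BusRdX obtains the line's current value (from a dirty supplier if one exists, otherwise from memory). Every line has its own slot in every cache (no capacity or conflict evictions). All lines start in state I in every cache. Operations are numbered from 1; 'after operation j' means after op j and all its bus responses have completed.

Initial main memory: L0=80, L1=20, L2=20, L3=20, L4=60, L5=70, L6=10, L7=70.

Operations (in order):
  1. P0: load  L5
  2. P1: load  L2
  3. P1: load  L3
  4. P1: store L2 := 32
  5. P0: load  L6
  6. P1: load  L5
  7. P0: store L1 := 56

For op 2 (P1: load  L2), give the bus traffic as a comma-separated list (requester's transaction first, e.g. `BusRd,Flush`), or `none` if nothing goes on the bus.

bus = BusRd

  op1 P0: load  L5 → E/I on L5; bus BusRd; mem=70
  op2 P1: load  L2 → I/E on L2; bus BusRd; mem=20
  op3 P1: load  L3 → I/E on L3; bus BusRd; mem=20
  op4 P1: store L2 := 32 → I/M on L2; bus (none); mem=20
  op5 P0: load  L6 → E/I on L6; bus BusRd; mem=10
  op6 P1: load  L5 → S/S on L5; bus BusRd; mem=70
  op7 P0: store L1 := 56 → M/I on L1; bus BusRdX; mem=20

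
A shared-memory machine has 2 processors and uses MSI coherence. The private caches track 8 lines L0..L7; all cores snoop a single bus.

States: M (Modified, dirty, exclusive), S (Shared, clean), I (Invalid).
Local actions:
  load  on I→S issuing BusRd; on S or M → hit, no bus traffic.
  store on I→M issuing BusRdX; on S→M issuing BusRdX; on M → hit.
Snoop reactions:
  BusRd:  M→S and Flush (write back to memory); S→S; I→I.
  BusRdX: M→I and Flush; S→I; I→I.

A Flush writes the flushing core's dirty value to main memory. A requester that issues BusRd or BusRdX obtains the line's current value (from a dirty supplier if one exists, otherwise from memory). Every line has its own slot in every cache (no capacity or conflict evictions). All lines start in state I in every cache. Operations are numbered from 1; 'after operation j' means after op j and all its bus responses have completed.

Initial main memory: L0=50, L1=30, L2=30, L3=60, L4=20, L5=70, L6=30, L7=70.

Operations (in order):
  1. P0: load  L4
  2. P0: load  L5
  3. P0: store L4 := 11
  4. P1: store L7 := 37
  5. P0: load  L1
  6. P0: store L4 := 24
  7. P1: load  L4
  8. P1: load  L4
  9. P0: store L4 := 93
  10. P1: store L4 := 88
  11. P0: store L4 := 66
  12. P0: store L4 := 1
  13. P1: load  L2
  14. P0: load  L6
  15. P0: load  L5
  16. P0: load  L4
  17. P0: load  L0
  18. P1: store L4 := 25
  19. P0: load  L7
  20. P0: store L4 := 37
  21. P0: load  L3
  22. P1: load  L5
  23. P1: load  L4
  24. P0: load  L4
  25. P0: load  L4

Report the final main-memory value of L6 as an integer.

memory[L6] = 30

1. P0: load  L4  bus=[BusRd]  L4: P0=S P1=I  mem[L4]=20
2. P0: load  L5  bus=[BusRd]  L5: P0=S P1=I  mem[L5]=70
3. P0: store L4 := 11  bus=[BusRdX]  L4: P0=M P1=I  mem[L4]=20
4. P1: store L7 := 37  bus=[BusRdX]  L7: P0=I P1=M  mem[L7]=70
5. P0: load  L1  bus=[BusRd]  L1: P0=S P1=I  mem[L1]=30
6. P0: store L4 := 24  bus=[-]  L4: P0=M P1=I  mem[L4]=20
7. P1: load  L4  bus=[BusRd,Flush]  L4: P0=S P1=S  mem[L4]=24
8. P1: load  L4  bus=[-]  L4: P0=S P1=S  mem[L4]=24
9. P0: store L4 := 93  bus=[BusRdX]  L4: P0=M P1=I  mem[L4]=24
10. P1: store L4 := 88  bus=[BusRdX,Flush]  L4: P0=I P1=M  mem[L4]=93
11. P0: store L4 := 66  bus=[BusRdX,Flush]  L4: P0=M P1=I  mem[L4]=88
12. P0: store L4 := 1  bus=[-]  L4: P0=M P1=I  mem[L4]=88
13. P1: load  L2  bus=[BusRd]  L2: P0=I P1=S  mem[L2]=30
14. P0: load  L6  bus=[BusRd]  L6: P0=S P1=I  mem[L6]=30
15. P0: load  L5  bus=[-]  L5: P0=S P1=I  mem[L5]=70
16. P0: load  L4  bus=[-]  L4: P0=M P1=I  mem[L4]=88
17. P0: load  L0  bus=[BusRd]  L0: P0=S P1=I  mem[L0]=50
18. P1: store L4 := 25  bus=[BusRdX,Flush]  L4: P0=I P1=M  mem[L4]=1
19. P0: load  L7  bus=[BusRd,Flush]  L7: P0=S P1=S  mem[L7]=37
20. P0: store L4 := 37  bus=[BusRdX,Flush]  L4: P0=M P1=I  mem[L4]=25
21. P0: load  L3  bus=[BusRd]  L3: P0=S P1=I  mem[L3]=60
22. P1: load  L5  bus=[BusRd]  L5: P0=S P1=S  mem[L5]=70
23. P1: load  L4  bus=[BusRd,Flush]  L4: P0=S P1=S  mem[L4]=37
24. P0: load  L4  bus=[-]  L4: P0=S P1=S  mem[L4]=37
25. P0: load  L4  bus=[-]  L4: P0=S P1=S  mem[L4]=37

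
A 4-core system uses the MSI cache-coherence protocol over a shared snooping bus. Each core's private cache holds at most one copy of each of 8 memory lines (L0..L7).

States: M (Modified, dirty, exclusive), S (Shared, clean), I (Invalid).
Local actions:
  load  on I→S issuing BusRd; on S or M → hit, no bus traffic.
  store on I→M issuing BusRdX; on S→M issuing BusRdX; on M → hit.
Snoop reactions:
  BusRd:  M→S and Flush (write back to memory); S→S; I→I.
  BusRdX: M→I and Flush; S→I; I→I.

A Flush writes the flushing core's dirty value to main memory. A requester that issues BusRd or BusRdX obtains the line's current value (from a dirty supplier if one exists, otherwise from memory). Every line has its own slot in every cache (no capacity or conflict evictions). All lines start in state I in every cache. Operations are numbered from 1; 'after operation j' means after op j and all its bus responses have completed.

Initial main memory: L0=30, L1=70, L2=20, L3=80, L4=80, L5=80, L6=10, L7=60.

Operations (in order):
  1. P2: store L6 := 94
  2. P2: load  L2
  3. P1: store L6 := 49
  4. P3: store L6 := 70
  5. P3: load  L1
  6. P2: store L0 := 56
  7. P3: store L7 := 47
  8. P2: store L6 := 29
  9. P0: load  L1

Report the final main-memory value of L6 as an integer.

  op1 P2: store L6 := 94 → I/I/M/I on L6; bus BusRdX; mem=10
  op2 P2: load  L2 → I/I/S/I on L2; bus BusRd; mem=20
  op3 P1: store L6 := 49 → I/M/I/I on L6; bus BusRdX Flush; mem=94
  op4 P3: store L6 := 70 → I/I/I/M on L6; bus BusRdX Flush; mem=49
  op5 P3: load  L1 → I/I/I/S on L1; bus BusRd; mem=70
  op6 P2: store L0 := 56 → I/I/M/I on L0; bus BusRdX; mem=30
  op7 P3: store L7 := 47 → I/I/I/M on L7; bus BusRdX; mem=60
  op8 P2: store L6 := 29 → I/I/M/I on L6; bus BusRdX Flush; mem=70
  op9 P0: load  L1 → S/I/I/S on L1; bus BusRd; mem=70

memory[L6] = 70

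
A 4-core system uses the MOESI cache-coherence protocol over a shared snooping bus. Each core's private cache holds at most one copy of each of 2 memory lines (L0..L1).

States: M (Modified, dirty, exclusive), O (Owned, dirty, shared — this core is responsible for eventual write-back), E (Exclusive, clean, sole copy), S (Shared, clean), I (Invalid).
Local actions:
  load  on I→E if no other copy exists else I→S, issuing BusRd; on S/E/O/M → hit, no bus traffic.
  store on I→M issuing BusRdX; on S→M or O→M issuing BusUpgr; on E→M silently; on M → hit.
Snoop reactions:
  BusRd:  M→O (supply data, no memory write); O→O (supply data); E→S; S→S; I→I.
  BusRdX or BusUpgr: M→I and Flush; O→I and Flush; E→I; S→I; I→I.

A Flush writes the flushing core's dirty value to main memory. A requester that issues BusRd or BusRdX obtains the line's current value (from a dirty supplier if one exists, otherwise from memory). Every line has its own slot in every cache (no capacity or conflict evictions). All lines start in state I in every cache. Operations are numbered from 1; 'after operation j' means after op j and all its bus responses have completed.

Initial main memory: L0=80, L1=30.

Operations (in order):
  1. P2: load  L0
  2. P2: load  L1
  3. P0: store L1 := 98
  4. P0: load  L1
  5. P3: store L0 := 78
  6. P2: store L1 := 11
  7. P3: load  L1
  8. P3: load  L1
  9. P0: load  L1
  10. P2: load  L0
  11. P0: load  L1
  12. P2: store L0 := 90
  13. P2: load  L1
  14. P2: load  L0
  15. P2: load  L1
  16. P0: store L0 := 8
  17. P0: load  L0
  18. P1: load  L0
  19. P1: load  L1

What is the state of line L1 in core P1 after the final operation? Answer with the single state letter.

state = S

  op1 P2: load  L0 → I/I/E/I on L0; bus BusRd; mem=80
  op2 P2: load  L1 → I/I/E/I on L1; bus BusRd; mem=30
  op3 P0: store L1 := 98 → M/I/I/I on L1; bus BusRdX; mem=30
  op4 P0: load  L1 → M/I/I/I on L1; bus (none); mem=30
  op5 P3: store L0 := 78 → I/I/I/M on L0; bus BusRdX; mem=80
  op6 P2: store L1 := 11 → I/I/M/I on L1; bus BusRdX Flush; mem=98
  op7 P3: load  L1 → I/I/O/S on L1; bus BusRd; mem=98
  op8 P3: load  L1 → I/I/O/S on L1; bus (none); mem=98
  op9 P0: load  L1 → S/I/O/S on L1; bus BusRd; mem=98
  op10 P2: load  L0 → I/I/S/O on L0; bus BusRd; mem=80
  op11 P0: load  L1 → S/I/O/S on L1; bus (none); mem=98
  op12 P2: store L0 := 90 → I/I/M/I on L0; bus BusUpgr Flush; mem=78
  op13 P2: load  L1 → S/I/O/S on L1; bus (none); mem=98
  op14 P2: load  L0 → I/I/M/I on L0; bus (none); mem=78
  op15 P2: load  L1 → S/I/O/S on L1; bus (none); mem=98
  op16 P0: store L0 := 8 → M/I/I/I on L0; bus BusRdX Flush; mem=90
  op17 P0: load  L0 → M/I/I/I on L0; bus (none); mem=90
  op18 P1: load  L0 → O/S/I/I on L0; bus BusRd; mem=90
  op19 P1: load  L1 → S/S/O/S on L1; bus BusRd; mem=98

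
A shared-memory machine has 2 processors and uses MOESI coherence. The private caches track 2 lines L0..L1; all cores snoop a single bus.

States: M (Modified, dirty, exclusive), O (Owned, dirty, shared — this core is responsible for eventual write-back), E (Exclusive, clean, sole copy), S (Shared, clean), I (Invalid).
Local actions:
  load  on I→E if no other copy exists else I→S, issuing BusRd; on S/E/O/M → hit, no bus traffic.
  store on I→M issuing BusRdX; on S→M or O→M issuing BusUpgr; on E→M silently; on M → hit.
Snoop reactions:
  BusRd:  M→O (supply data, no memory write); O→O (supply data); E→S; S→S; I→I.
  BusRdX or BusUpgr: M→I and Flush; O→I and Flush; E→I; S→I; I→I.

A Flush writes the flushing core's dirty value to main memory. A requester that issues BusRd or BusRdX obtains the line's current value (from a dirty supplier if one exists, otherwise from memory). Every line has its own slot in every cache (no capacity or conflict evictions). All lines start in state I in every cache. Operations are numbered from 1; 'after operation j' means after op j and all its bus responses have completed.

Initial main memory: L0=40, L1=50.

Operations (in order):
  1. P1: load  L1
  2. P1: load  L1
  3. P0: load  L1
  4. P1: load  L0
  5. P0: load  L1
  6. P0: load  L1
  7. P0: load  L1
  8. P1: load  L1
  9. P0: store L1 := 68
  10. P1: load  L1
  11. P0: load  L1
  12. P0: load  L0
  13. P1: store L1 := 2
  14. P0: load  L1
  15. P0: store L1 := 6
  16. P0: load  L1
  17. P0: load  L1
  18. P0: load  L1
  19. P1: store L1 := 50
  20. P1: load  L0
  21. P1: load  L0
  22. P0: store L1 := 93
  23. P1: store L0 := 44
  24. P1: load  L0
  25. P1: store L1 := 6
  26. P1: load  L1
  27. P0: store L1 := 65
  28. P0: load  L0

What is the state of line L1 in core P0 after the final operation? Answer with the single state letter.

state = M

1. P1: load  L1  bus=[BusRd]  L1: P0=I P1=E  mem[L1]=50
2. P1: load  L1  bus=[-]  L1: P0=I P1=E  mem[L1]=50
3. P0: load  L1  bus=[BusRd]  L1: P0=S P1=S  mem[L1]=50
4. P1: load  L0  bus=[BusRd]  L0: P0=I P1=E  mem[L0]=40
5. P0: load  L1  bus=[-]  L1: P0=S P1=S  mem[L1]=50
6. P0: load  L1  bus=[-]  L1: P0=S P1=S  mem[L1]=50
7. P0: load  L1  bus=[-]  L1: P0=S P1=S  mem[L1]=50
8. P1: load  L1  bus=[-]  L1: P0=S P1=S  mem[L1]=50
9. P0: store L1 := 68  bus=[BusUpgr]  L1: P0=M P1=I  mem[L1]=50
10. P1: load  L1  bus=[BusRd]  L1: P0=O P1=S  mem[L1]=50
11. P0: load  L1  bus=[-]  L1: P0=O P1=S  mem[L1]=50
12. P0: load  L0  bus=[BusRd]  L0: P0=S P1=S  mem[L0]=40
13. P1: store L1 := 2  bus=[BusUpgr,Flush]  L1: P0=I P1=M  mem[L1]=68
14. P0: load  L1  bus=[BusRd]  L1: P0=S P1=O  mem[L1]=68
15. P0: store L1 := 6  bus=[BusUpgr,Flush]  L1: P0=M P1=I  mem[L1]=2
16. P0: load  L1  bus=[-]  L1: P0=M P1=I  mem[L1]=2
17. P0: load  L1  bus=[-]  L1: P0=M P1=I  mem[L1]=2
18. P0: load  L1  bus=[-]  L1: P0=M P1=I  mem[L1]=2
19. P1: store L1 := 50  bus=[BusRdX,Flush]  L1: P0=I P1=M  mem[L1]=6
20. P1: load  L0  bus=[-]  L0: P0=S P1=S  mem[L0]=40
21. P1: load  L0  bus=[-]  L0: P0=S P1=S  mem[L0]=40
22. P0: store L1 := 93  bus=[BusRdX,Flush]  L1: P0=M P1=I  mem[L1]=50
23. P1: store L0 := 44  bus=[BusUpgr]  L0: P0=I P1=M  mem[L0]=40
24. P1: load  L0  bus=[-]  L0: P0=I P1=M  mem[L0]=40
25. P1: store L1 := 6  bus=[BusRdX,Flush]  L1: P0=I P1=M  mem[L1]=93
26. P1: load  L1  bus=[-]  L1: P0=I P1=M  mem[L1]=93
27. P0: store L1 := 65  bus=[BusRdX,Flush]  L1: P0=M P1=I  mem[L1]=6
28. P0: load  L0  bus=[BusRd]  L0: P0=S P1=O  mem[L0]=40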